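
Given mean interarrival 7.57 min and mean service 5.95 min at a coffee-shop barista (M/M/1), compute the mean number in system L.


λ = 60/7.57 = 7.9260 /hr
μ = 60/5.95 = 10.0840 /hr
ρ = λ/μ = 7.9260/10.0840 = 0.7860
L = ρ/(1−ρ) = 0.7860/0.2140 = 3.6728

Final: 3.6728


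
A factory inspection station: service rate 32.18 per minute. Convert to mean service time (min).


Mean service time = 1/μ = 1/32.18 minute = 0.03108 minute
In minutes: 0.03108 × 1 = 0.03108 min

Final: 0.03108 min


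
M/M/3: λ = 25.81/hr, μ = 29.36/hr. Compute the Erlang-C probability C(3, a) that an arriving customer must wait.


a = λ/μ = 0.8791; ρ = a/3 = 0.2930
P₀ = 0.412262 (from M/M/c formula)
C(c,a) = [a^c/(c!(1−ρ))]·P₀ = [0.67935/(6·0.7070)]·0.412262
= 0.16016·0.412262 = 0.066026

Final: 0.066026


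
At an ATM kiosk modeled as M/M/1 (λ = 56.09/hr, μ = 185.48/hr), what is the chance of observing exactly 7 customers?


ρ = 56.09/185.48 = 0.3024
P_n = (1−ρ)·ρ^n = (1 − 0.3024)·0.3024^7 = 0.6976·0.0002313 = 0.0001613

Final: 0.0001613


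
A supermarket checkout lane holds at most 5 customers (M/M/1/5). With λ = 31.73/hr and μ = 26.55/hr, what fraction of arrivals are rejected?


ρ = λ/μ = 31.73/26.55 = 1.1951
P_K = (1−ρ)ρ^K/(1−ρ^(K+1)) = (-0.1951·2.437966)/(1 − 2.913622)
= -0.475656/-1.913622 = 0.248563

Final: 0.248563


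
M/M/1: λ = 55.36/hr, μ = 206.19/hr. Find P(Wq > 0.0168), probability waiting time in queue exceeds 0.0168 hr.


ρ = 55.36/206.19 = 0.2685
P(Wq > t) = ρ·e^{−(μ−λ)t} = 0.2685·e^{−2.5339}
= 0.2685·0.079345 = 0.021303

Final: 0.021303


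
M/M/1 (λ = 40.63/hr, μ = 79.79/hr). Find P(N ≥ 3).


ρ = 40.63/79.79 = 0.5092
P(N ≥ n) = ρ^n = 0.5092^3 = 0.132037

Final: 0.132037


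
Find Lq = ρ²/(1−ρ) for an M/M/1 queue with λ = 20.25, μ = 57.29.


ρ = 20.25/57.29 = 0.3535
Lq = ρ²/(1−ρ) = 0.1249/0.6465 = 0.1932

Final: 0.1932


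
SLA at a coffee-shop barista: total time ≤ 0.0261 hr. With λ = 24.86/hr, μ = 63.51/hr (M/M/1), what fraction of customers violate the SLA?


W ~ Exponential(μ−λ) for M/M/1.
μ − λ = 63.51 − 24.86 = 38.6500
P(W > t) = e^{−(μ−λ)t} = e^{−1.0088} = 0.364669

Final: 0.364669


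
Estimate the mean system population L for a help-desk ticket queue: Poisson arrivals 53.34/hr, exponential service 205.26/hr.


ρ = λ/μ = 53.34/205.26 = 0.2599
L = ρ/(1−ρ) = 0.2599/(1 − 0.2599) = 0.2599/0.7401 = 0.3511

Final: 0.3511


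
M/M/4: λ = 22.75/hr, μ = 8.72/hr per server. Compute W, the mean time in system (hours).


a = 2.6089; ρ = 0.6522; P₀ = 0.064421
Lq = P₀·a^c·ρ/(c!(1−ρ)²) = 0.67068
Wq = Lq/λ = 0.67068/22.75 = 0.02948 hr
W = Wq + 1/μ = 0.02948 + 0.11468 = 0.14416 hr

Final: 0.14416 hr


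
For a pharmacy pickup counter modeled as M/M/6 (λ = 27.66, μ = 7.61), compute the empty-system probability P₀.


a = λ/μ = 27.66/7.61 = 3.6347; ρ = a/c = 0.6058
Σ_{k=0}^{5} a^k/k! (terms k=0..5) = 1.00000 + 3.63469 + 6.60549 + 8.00297 + 7.27208 + 5.28636 = 31.80159
Tail: a^6/(6!(1−ρ)) = 2305.71229/(720·0.3942) = 8.12337
P₀ = 1/(31.80159 + 8.12337) = 1/39.92496 = 0.025047

Final: 0.025047


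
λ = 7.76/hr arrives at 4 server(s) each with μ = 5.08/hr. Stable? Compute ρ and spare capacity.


Total capacity cμ = 4·5.08 = 20.32/hr
ρ = λ/(cμ) = 7.76/20.32 = 0.3819
Stable ⇔ ρ < 1: YES
Spare capacity = cμ − λ = 20.32 − 7.76 = 12.56/hr

Final: ρ = 0.3819; stable; margin = 12.56/hr


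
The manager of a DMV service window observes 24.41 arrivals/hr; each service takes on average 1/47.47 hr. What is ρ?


ρ = λ/μ = 24.41/47.47 = 0.5142

Final: 0.5142


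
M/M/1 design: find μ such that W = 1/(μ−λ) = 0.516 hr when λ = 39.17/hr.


W = 1/(μ−λ) ⇒ μ − λ = 1/W = 1/0.516 = 1.9380
μ = λ + 1/W = 39.17 + 1.9380 = 41.1080 per hr

Final: 41.1080 /hr


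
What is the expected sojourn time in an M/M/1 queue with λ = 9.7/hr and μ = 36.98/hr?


W = 1/(μ−λ) = 1/(36.98 − 9.7) = 1/27.28 = 0.03666 hr

Final: 0.03666 hr


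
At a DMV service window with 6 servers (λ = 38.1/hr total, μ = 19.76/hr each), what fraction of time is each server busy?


ρ = λ/(cμ) = 38.1/(6·19.76) = 38.1/118.56 = 0.3214

Final: 0.3214


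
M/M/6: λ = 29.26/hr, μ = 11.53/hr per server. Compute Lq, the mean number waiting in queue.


a = λ/μ = 2.5377; ρ = a/6 = 0.4230
P₀ = 0.078557
Lq = P₀·a^c·ρ / (c!·(1−ρ)²) = 0.078557·267.09766·0.4230/(720·0.33298)
= 0.03702

Final: 0.03702


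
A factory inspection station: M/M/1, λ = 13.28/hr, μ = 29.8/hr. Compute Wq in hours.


ρ = 13.28/29.8 = 0.4456
Wq = ρ/(μ−λ) = 0.4456/(29.8 − 13.28) = 0.4456/16.52 = 0.02698 hr

Final: 0.02698 hr


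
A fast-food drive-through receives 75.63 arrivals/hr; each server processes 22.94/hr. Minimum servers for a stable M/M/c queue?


Stability requires cμ > λ ⇔ c > λ/μ.
λ/μ = 75.63/22.94 = 3.2969
Minimum integer c = ⌊3.2969⌋ + 1 = 4
Check: 4·22.94 = 91.76 > 75.63, while 3·22.94 = 68.82 ≤ 75.63

Final: 4 servers


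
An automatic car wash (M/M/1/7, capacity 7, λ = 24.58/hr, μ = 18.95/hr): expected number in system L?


ρ = 24.58/18.95 = 1.2971
L = ρ[1 − (K+1)ρ^K + Kρ^(K+1)] / [(1−ρ)(1−ρ^(K+1))]
Numerator: 1.2971·(1 − 8·6.177442 + 7·8.012745) = 9.948325
Denominator: (-0.2971)·(-7.012745) = 2.083470
L = 9.948325/2.083470 = 4.7749

Final: 4.7749


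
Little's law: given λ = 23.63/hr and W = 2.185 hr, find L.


L = λW = 23.63·2.185 = 51.6315

Final: 51.6315


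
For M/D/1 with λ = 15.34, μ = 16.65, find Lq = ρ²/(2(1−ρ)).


ρ = 15.34/16.65 = 0.9213
M/D/1: Lq = ρ²/(2(1−ρ)) = 0.8488/(2·0.07868) = 5.39430

Final: 5.39430


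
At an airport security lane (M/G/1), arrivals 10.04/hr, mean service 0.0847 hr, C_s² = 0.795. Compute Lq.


ρ = λ·E[S] = 10.04·0.0847 = 0.8504
Lq = ρ²(1+C_s²)/(2(1−ρ)) = 0.7232·(1+0.795)/(2·0.1496)
= 0.7232·1.7950/0.2992 = 4.33813

Final: 4.33813


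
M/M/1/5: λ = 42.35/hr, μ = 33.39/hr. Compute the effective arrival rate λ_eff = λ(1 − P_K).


ρ = 1.2683; P_K = (1−ρ)ρ^5/(1−ρ^6) = 0.278456
λ_eff = λ(1 − P_K) = 42.35·(1 − 0.278456) = 42.35·0.721544 = 30.5574 /hr

Final: 30.5574 /hr


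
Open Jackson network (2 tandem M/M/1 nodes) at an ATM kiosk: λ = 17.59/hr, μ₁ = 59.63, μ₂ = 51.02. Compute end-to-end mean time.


Each node sees arrival rate λ = 17.59/hr (tandem ⇒ throughput preserved).
W₁ = 1/(μ₁−λ) = 1/(59.63−17.59) = 0.02379 hr
W₂ = 1/(μ₂−λ) = 1/(51.02−17.59) = 0.02991 hr
W_total = W₁ + W₂ = 0.02379 + 0.02991 = 0.05370 hr

Final: 0.05370 hr


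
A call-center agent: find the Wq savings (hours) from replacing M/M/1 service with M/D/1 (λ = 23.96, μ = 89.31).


ρ = 23.96/89.31 = 0.2683
Wq(M/M/1) = ρ/(μ−λ) = 0.2683/65.35 = 0.004105 hr
Wq(M/D/1) = ρ/(2(μ−λ)) = 0.002053 hr
Savings = 0.004105 − 0.002053 = 0.002053 hr

Final: 0.002053 hr


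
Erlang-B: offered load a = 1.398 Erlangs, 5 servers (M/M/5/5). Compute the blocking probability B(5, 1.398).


B(c,a) = (a^c/c!) / Σ_{k=0}^{c} a^k/k!
a^5/5! = 0.044499
Σ terms (k=0..5): 1.00000 + 1.39800 + 0.97720 + 0.45538 + 0.15915 + 0.04450 = 4.034232
B = 0.044499/4.034232 = 0.011030

Final: 0.011030


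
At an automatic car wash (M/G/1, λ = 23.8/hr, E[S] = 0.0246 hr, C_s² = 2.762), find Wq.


ρ = λ·E[S] = 23.8·0.0246 = 0.5855
E[S²] = E[S]²(1+C_s²) = 0.0246²·(1+2.762) = 0.002277
Wq = λ·E[S²]/(2(1−ρ)) = 23.8·0.002277/(2·0.4145) = 0.06536 hr

Final: 0.06536 hr


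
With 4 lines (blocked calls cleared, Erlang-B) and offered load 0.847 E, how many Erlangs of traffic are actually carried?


B(4,0.847) = 0.009210 (Erlang-B)
Carried load = a(1 − B) = 0.847·(1 − 0.009210) = 0.847·0.990790 = 0.8392 E

Final: 0.8392 Erlangs


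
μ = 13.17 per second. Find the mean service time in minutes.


Mean service time = 1/μ = 1/13.17 second = 0.07593 second
In minutes: 0.07593 × 0.0166667 = 0.001266 min

Final: 0.001266 min


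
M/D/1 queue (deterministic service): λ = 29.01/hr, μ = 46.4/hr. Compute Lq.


ρ = 29.01/46.4 = 0.6252
M/D/1: Lq = ρ²/(2(1−ρ)) = 0.3909/(2·0.3748) = 0.52149

Final: 0.52149


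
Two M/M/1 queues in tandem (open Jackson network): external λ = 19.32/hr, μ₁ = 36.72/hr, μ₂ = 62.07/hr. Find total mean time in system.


Each node sees arrival rate λ = 19.32/hr (tandem ⇒ throughput preserved).
W₁ = 1/(μ₁−λ) = 1/(36.72−19.32) = 0.05747 hr
W₂ = 1/(μ₂−λ) = 1/(62.07−19.32) = 0.02339 hr
W_total = W₁ + W₂ = 0.05747 + 0.02339 = 0.08086 hr

Final: 0.08086 hr


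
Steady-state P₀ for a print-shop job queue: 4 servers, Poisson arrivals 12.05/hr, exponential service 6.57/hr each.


a = λ/μ = 12.05/6.57 = 1.8341; ρ = a/c = 0.4585
Σ_{k=0}^{3} a^k/k! (terms k=0..3) = 1.00000 + 1.83409 + 1.68195 + 1.02829 = 5.54433
Tail: a^4/(4!(1−ρ)) = 11.31584/(24·0.5415) = 0.87075
P₀ = 1/(5.54433 + 0.87075) = 1/6.41509 = 0.155883

Final: 0.155883


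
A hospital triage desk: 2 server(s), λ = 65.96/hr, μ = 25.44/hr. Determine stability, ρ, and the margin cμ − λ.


Total capacity cμ = 2·25.44 = 50.88/hr
ρ = λ/(cμ) = 65.96/50.88 = 1.2964
Stable ⇔ ρ < 1: NO
Spare capacity = cμ − λ = 50.88 − 65.96 = -15.08/hr

Final: ρ = 1.2964; unstable; margin = -15.08/hr


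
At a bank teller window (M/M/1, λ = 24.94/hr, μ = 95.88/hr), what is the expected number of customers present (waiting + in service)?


ρ = λ/μ = 24.94/95.88 = 0.2601
L = ρ/(1−ρ) = 0.2601/(1 − 0.2601) = 0.2601/0.7399 = 0.3516

Final: 0.3516


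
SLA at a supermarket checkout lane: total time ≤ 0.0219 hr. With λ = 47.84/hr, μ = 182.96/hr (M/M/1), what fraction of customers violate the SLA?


W ~ Exponential(μ−λ) for M/M/1.
μ − λ = 182.96 − 47.84 = 135.1200
P(W > t) = e^{−(μ−λ)t} = e^{−2.9591} = 0.051864

Final: 0.051864


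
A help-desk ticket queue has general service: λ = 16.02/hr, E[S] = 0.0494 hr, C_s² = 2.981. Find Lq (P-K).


ρ = λ·E[S] = 16.02·0.0494 = 0.7914
Lq = ρ²(1+C_s²)/(2(1−ρ)) = 0.6263·(1+2.981)/(2·0.2086)
= 0.6263·3.9810/0.4172 = 5.97588

Final: 5.97588


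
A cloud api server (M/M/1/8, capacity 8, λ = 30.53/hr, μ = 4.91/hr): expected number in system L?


ρ = 30.53/4.91 = 6.2179
L = ρ[1 − (K+1)ρ^K + Kρ^(K+1)] / [(1−ρ)(1−ρ^(K+1))]
Numerator: 6.2179·(1 − 9·2234408.101747 + 8·13893376.648951) = 566063142.393615
Denominator: (-5.2179)·(-13893375.648951) = 72494558.885158
L = 566063142.393615/72494558.885158 = 7.8084

Final: 7.8084


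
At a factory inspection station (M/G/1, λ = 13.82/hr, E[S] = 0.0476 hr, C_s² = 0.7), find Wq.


ρ = λ·E[S] = 13.82·0.0476 = 0.6578
E[S²] = E[S]²(1+C_s²) = 0.0476²·(1+0.7) = 0.003852
Wq = λ·E[S²]/(2(1−ρ)) = 13.82·0.003852/(2·0.3422) = 0.07779 hr

Final: 0.07779 hr


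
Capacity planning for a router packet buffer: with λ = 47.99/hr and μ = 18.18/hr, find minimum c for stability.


Stability requires cμ > λ ⇔ c > λ/μ.
λ/μ = 47.99/18.18 = 2.6397
Minimum integer c = ⌊2.6397⌋ + 1 = 3
Check: 3·18.18 = 54.54 > 47.99, while 2·18.18 = 36.36 ≤ 47.99

Final: 3 servers


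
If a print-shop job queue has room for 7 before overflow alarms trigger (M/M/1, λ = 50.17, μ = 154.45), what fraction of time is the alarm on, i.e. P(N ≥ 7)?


ρ = 50.17/154.45 = 0.3248
P(N ≥ n) = ρ^n = 0.3248^7 = 0.0003816

Final: 0.0003816


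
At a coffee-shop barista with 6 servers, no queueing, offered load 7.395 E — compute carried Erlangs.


B(6,7.395) = 0.355364 (Erlang-B)
Carried load = a(1 − B) = 7.395·(1 − 0.355364) = 7.395·0.644636 = 4.7671 E

Final: 4.7671 Erlangs


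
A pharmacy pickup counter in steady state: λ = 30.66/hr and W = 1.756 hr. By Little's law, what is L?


L = λW = 30.66·1.756 = 53.8390

Final: 53.8390


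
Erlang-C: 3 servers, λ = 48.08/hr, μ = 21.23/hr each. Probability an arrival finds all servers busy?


a = λ/μ = 2.2647; ρ = a/3 = 0.7549
P₀ = 0.072844 (from M/M/c formula)
C(c,a) = [a^c/(c!(1−ρ))]·P₀ = [11.61565/(6·0.2451)]·0.072844
= 7.89879·0.072844 = 0.575379

Final: 0.575379


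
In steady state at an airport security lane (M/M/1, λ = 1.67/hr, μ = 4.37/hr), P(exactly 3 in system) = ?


ρ = 1.67/4.37 = 0.3822
P_n = (1−ρ)·ρ^n = (1 − 0.3822)·0.3822^3 = 0.6178·0.055809 = 0.034482

Final: 0.034482


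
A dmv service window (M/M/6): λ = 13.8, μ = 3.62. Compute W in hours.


a = 3.8122; ρ = 0.6354; P₀ = 0.020614
Lq = P₀·a^c·ρ/(c!(1−ρ)²) = 0.41989
Wq = Lq/λ = 0.41989/13.8 = 0.03043 hr
W = Wq + 1/μ = 0.03043 + 0.27624 = 0.30667 hr

Final: 0.30667 hr


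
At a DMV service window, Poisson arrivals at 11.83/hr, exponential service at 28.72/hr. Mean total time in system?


W = 1/(μ−λ) = 1/(28.72 − 11.83) = 1/16.89 = 0.05921 hr

Final: 0.05921 hr


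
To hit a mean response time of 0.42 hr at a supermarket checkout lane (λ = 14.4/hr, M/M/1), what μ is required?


W = 1/(μ−λ) ⇒ μ − λ = 1/W = 1/0.42 = 2.3810
μ = λ + 1/W = 14.4 + 2.3810 = 16.7810 per hr

Final: 16.7810 /hr


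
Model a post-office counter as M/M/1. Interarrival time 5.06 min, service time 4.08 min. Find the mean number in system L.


λ = 60/5.06 = 11.8577 /hr
μ = 60/4.08 = 14.7059 /hr
ρ = λ/μ = 11.8577/14.7059 = 0.8063
L = ρ/(1−ρ) = 0.8063/0.1937 = 4.1633

Final: 4.1633


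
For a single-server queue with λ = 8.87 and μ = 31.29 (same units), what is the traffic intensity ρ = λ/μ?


ρ = λ/μ = 8.87/31.29 = 0.2835

Final: 0.2835


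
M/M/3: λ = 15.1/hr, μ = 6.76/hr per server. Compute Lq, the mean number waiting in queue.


a = λ/μ = 2.2337; ρ = a/3 = 0.7446
P₀ = 0.076918
Lq = P₀·a^c·ρ / (c!·(1−ρ)²) = 0.076918·11.14527·0.7446/(6·0.06524)
= 1.63062

Final: 1.63062


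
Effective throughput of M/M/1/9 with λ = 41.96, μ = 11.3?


ρ = 3.7133; P_K = (1−ρ)ρ^9/(1−ρ^10) = 0.730697
λ_eff = λ(1 − P_K) = 41.96·(1 − 0.730697) = 41.96·0.269303 = 11.2999 /hr

Final: 11.2999 /hr


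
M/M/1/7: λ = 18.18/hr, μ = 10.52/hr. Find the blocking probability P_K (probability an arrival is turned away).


ρ = λ/μ = 18.18/10.52 = 1.7281
P_K = (1−ρ)ρ^K/(1−ρ^(K+1)) = (-0.7281·46.030636)/(1 − 79.547239)
= -33.516604/-78.547239 = 0.426706

Final: 0.426706


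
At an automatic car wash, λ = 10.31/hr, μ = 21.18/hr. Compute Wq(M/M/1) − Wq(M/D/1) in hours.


ρ = 10.31/21.18 = 0.4868
Wq(M/M/1) = ρ/(μ−λ) = 0.4868/10.87 = 0.04478 hr
Wq(M/D/1) = ρ/(2(μ−λ)) = 0.02239 hr
Savings = 0.04478 − 0.02239 = 0.02239 hr

Final: 0.02239 hr


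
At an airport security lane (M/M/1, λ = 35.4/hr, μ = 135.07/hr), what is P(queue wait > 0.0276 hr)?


ρ = 35.4/135.07 = 0.2621
P(Wq > t) = ρ·e^{−(μ−λ)t} = 0.2621·e^{−2.7509}
= 0.2621·0.063871 = 0.016740

Final: 0.016740


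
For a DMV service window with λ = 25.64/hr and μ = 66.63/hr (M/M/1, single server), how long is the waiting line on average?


ρ = 25.64/66.63 = 0.3848
Lq = ρ²/(1−ρ) = 0.1481/0.6152 = 0.2407

Final: 0.2407


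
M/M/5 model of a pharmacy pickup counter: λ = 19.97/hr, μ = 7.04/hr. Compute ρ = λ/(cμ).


ρ = λ/(cμ) = 19.97/(5·7.04) = 19.97/35.20 = 0.5673

Final: 0.5673


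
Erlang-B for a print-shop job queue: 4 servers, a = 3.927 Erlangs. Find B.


B(c,a) = (a^c/c!) / Σ_{k=0}^{c} a^k/k!
a^4/4! = 9.909058
Σ terms (k=0..4): 1.00000 + 3.92700 + 7.71066 + 10.09326 + 9.90906 = 32.639982
B = 9.909058/32.639982 = 0.303586

Final: 0.303586


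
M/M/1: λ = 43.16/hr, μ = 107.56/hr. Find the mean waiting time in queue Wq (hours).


ρ = 43.16/107.56 = 0.4013
Wq = ρ/(μ−λ) = 0.4013/(107.56 − 43.16) = 0.4013/64.40 = 0.006231 hr

Final: 0.006231 hr


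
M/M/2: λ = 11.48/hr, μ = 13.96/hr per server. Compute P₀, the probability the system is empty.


a = λ/μ = 11.48/13.96 = 0.8223; ρ = a/c = 0.4112
Σ_{k=0}^{1} a^k/k! (terms k=0..1) = 1.00000 + 0.82235 = 1.82235
Tail: a^2/(2!(1−ρ)) = 0.67626/(2·0.5888) = 0.57424
P₀ = 1/(1.82235 + 0.57424) = 1/2.39659 = 0.417259

Final: 0.417259


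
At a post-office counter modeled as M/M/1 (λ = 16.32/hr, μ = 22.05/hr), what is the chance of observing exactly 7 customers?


ρ = 16.32/22.05 = 0.7401
P_n = (1−ρ)·ρ^n = (1 − 0.7401)·0.7401^7 = 0.2599·0.121669 = 0.031617

Final: 0.031617


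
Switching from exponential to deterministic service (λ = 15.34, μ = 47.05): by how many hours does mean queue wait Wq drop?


ρ = 15.34/47.05 = 0.3260
Wq(M/M/1) = ρ/(μ−λ) = 0.3260/31.71 = 0.01028 hr
Wq(M/D/1) = ρ/(2(μ−λ)) = 0.005141 hr
Savings = 0.01028 − 0.005141 = 0.005141 hr

Final: 0.005141 hr


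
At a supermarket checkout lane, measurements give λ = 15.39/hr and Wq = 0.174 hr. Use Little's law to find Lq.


Lq = λWq = 15.39·0.174 = 2.6779

Final: 2.6779


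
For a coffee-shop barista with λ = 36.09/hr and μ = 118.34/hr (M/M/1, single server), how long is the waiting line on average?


ρ = 36.09/118.34 = 0.3050
Lq = ρ²/(1−ρ) = 0.09301/0.6950 = 0.1338

Final: 0.1338


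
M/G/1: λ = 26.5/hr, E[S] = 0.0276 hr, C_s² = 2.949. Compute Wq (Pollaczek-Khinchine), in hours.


ρ = λ·E[S] = 26.5·0.0276 = 0.7314
E[S²] = E[S]²(1+C_s²) = 0.0276²·(1+2.949) = 0.003008
Wq = λ·E[S²]/(2(1−ρ)) = 26.5·0.003008/(2·0.2686) = 0.14839 hr

Final: 0.14839 hr


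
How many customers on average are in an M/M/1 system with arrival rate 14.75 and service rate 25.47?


ρ = λ/μ = 14.75/25.47 = 0.5791
L = ρ/(1−ρ) = 0.5791/(1 − 0.5791) = 0.5791/0.4209 = 1.3759

Final: 1.3759


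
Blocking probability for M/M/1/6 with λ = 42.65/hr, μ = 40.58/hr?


ρ = λ/μ = 42.65/40.58 = 1.0510
P_K = (1−ρ)ρ^K/(1−ρ^(K+1)) = (-0.05101·1.347851)/(1 − 1.416606)
= -0.068754/-0.416606 = 0.165035

Final: 0.165035


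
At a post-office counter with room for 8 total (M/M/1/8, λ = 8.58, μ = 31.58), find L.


ρ = 8.58/31.58 = 0.2717
L = ρ[1 − (K+1)ρ^K + Kρ^(K+1)] / [(1−ρ)(1−ρ^(K+1))]
Numerator: 0.2717·(1 − 9·0.00002969 + 8·0.000008066) = 0.271636
Denominator: (0.7283)·(0.999992) = 0.728303
L = 0.271636/0.728303 = 0.3730

Final: 0.3730


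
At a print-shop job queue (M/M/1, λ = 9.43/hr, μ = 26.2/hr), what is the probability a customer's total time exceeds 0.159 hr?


W ~ Exponential(μ−λ) for M/M/1.
μ − λ = 26.2 − 9.43 = 16.7700
P(W > t) = e^{−(μ−λ)t} = e^{−2.6664} = 0.069500

Final: 0.069500


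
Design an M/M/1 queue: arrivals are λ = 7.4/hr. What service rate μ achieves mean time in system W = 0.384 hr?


W = 1/(μ−λ) ⇒ μ − λ = 1/W = 1/0.384 = 2.6042
μ = λ + 1/W = 7.4 + 2.6042 = 10.0042 per hr

Final: 10.0042 /hr


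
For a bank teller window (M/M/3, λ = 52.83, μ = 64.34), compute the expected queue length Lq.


a = λ/μ = 0.8211; ρ = a/3 = 0.2737
P₀ = 0.437588
Lq = P₀·a^c·ρ / (c!·(1−ρ)²) = 0.437588·0.55360·0.2737/(6·0.52751)
= 0.02095

Final: 0.02095


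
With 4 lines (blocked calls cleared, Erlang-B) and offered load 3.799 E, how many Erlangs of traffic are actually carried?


B(4,3.799) = 0.290924 (Erlang-B)
Carried load = a(1 − B) = 3.799·(1 − 0.290924) = 3.799·0.709076 = 2.6938 E

Final: 2.6938 Erlangs


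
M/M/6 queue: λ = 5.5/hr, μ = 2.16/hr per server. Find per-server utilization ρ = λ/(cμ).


ρ = λ/(cμ) = 5.5/(6·2.16) = 5.5/12.96 = 0.4244

Final: 0.4244


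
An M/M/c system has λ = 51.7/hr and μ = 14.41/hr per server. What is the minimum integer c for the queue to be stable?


Stability requires cμ > λ ⇔ c > λ/μ.
λ/μ = 51.7/14.41 = 3.5878
Minimum integer c = ⌊3.5878⌋ + 1 = 4
Check: 4·14.41 = 57.64 > 51.7, while 3·14.41 = 43.23 ≤ 51.7

Final: 4 servers


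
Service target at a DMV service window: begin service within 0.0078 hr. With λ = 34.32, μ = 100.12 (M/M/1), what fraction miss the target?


ρ = 34.32/100.12 = 0.3428
P(Wq > t) = ρ·e^{−(μ−λ)t} = 0.3428·e^{−0.5132}
= 0.3428·0.598553 = 0.205177

Final: 0.205177


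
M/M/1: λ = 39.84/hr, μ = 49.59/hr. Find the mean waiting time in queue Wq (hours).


ρ = 39.84/49.59 = 0.8034
Wq = ρ/(μ−λ) = 0.8034/(49.59 − 39.84) = 0.8034/9.75 = 0.08240 hr

Final: 0.08240 hr


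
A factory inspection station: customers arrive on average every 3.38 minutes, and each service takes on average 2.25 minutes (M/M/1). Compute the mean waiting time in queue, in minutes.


λ = 60/3.38 = 17.7515 /hr
μ = 60/2.25 = 26.6667 /hr
ρ = λ/μ = 17.7515/26.6667 = 0.6657
Wq = ρ/(μ−λ) = 0.6657/(26.6667−17.7515) = 0.07467 hr
In minutes: 0.07467·60 = 4.480 min

Final: 4.480 min


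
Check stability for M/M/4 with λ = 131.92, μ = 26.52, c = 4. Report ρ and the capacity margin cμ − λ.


Total capacity cμ = 4·26.52 = 106.08/hr
ρ = λ/(cμ) = 131.92/106.08 = 1.2436
Stable ⇔ ρ < 1: NO
Spare capacity = cμ − λ = 106.08 − 131.92 = -25.84/hr

Final: ρ = 1.2436; unstable; margin = -25.84/hr


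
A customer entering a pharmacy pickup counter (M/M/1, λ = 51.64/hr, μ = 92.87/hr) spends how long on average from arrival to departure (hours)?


W = 1/(μ−λ) = 1/(92.87 − 51.64) = 1/41.23 = 0.02425 hr

Final: 0.02425 hr


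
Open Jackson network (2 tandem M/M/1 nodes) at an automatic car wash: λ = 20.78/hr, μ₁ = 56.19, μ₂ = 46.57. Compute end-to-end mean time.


Each node sees arrival rate λ = 20.78/hr (tandem ⇒ throughput preserved).
W₁ = 1/(μ₁−λ) = 1/(56.19−20.78) = 0.02824 hr
W₂ = 1/(μ₂−λ) = 1/(46.57−20.78) = 0.03877 hr
W_total = W₁ + W₂ = 0.02824 + 0.03877 = 0.06702 hr

Final: 0.06702 hr


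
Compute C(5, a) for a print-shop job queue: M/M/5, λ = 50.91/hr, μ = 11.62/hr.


a = λ/μ = 4.3812; ρ = a/5 = 0.8762
P₀ = 0.006534 (from M/M/c formula)
C(c,a) = [a^c/(c!(1−ρ))]·P₀ = [1614.30222/(120·0.1238)]·0.006534
= 108.70533·0.006534 = 0.710246

Final: 0.710246


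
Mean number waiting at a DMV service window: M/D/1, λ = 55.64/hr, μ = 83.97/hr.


ρ = 55.64/83.97 = 0.6626
M/D/1: Lq = ρ²/(2(1−ρ)) = 0.4391/(2·0.3374) = 0.65069

Final: 0.65069


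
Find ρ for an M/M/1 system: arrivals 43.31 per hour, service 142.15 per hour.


ρ = λ/μ = 43.31/142.15 = 0.3047

Final: 0.3047


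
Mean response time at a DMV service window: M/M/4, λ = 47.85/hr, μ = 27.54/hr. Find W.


a = 1.7375; ρ = 0.4344; P₀ = 0.172641
Lq = P₀·a^c·ρ/(c!(1−ρ)²) = 0.08900
Wq = Lq/λ = 0.08900/47.85 = 0.001860 hr
W = Wq + 1/μ = 0.001860 + 0.03631 = 0.03817 hr

Final: 0.03817 hr


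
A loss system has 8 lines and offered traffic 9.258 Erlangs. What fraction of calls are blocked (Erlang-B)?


B(c,a) = (a^c/c!) / Σ_{k=0}^{c} a^k/k!
a^8/8! = 1338.495416
Σ terms (k=0..8): 1.00000 + 9.25800 + 42.85528 + 132.25140 + 306.09587 + 566.76711 + 874.52164 + 1156.61734 + 1338.49542 = 4427.862052
B = 1338.495416/4427.862052 = 0.302289

Final: 0.302289


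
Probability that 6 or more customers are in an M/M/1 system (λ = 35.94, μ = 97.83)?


ρ = 35.94/97.83 = 0.3674
P(N ≥ n) = ρ^n = 0.3674^6 = 0.002458

Final: 0.002458


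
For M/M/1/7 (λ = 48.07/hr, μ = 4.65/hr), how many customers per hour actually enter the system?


ρ = 10.3376; P_K = (1−ρ)ρ^7/(1−ρ^8) = 0.903266
λ_eff = λ(1 − P_K) = 48.07·(1 − 0.903266) = 48.07·0.096734 = 4.6500 /hr

Final: 4.6500 /hr


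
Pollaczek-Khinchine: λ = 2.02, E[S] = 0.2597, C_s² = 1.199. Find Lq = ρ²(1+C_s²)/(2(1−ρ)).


ρ = λ·E[S] = 2.02·0.2597 = 0.5246
Lq = ρ²(1+C_s²)/(2(1−ρ)) = 0.2752·(1+1.199)/(2·0.4754)
= 0.2752·2.1990/0.9508 = 0.63647

Final: 0.63647


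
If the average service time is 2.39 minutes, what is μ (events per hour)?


μ = 1/(service time) in consistent units.
1 hour = 60 min, so μ = 60/2.39 = 25.1046 per hour

Final: 25.1046 /hr


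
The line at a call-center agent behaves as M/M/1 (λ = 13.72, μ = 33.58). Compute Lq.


ρ = 13.72/33.58 = 0.4086
Lq = ρ²/(1−ρ) = 0.1669/0.5914 = 0.2823

Final: 0.2823


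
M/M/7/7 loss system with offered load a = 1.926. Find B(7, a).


B(c,a) = (a^c/c!) / Σ_{k=0}^{c} a^k/k!
a^7/7! = 0.019506
Σ terms (k=0..7): 1.00000 + 1.92600 + 1.85474 + 1.19074 + 0.57334 + 0.22085 + 0.07089 + 0.01951 = 6.856072
B = 0.019506/6.856072 = 0.002845

Final: 0.002845


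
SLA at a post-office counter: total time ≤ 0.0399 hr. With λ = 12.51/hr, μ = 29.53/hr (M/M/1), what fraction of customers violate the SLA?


W ~ Exponential(μ−λ) for M/M/1.
μ − λ = 29.53 − 12.51 = 17.0200
P(W > t) = e^{−(μ−λ)t} = e^{−0.6791} = 0.507074

Final: 0.507074


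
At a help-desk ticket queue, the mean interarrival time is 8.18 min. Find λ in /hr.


λ = 1/(interarrival time) in consistent units.
1 hour = 60 min, so λ = 60/8.18 = 7.3350 per hour

Final: 7.3350 /hr


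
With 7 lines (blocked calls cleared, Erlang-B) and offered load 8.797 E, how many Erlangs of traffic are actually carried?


B(7,8.797) = 0.351231 (Erlang-B)
Carried load = a(1 − B) = 8.797·(1 − 0.351231) = 8.797·0.648769 = 5.7072 E

Final: 5.7072 Erlangs


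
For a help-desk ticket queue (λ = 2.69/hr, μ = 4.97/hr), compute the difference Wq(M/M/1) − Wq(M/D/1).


ρ = 2.69/4.97 = 0.5412
Wq(M/M/1) = ρ/(μ−λ) = 0.5412/2.28 = 0.23739 hr
Wq(M/D/1) = ρ/(2(μ−λ)) = 0.11869 hr
Savings = 0.23739 − 0.11869 = 0.11869 hr

Final: 0.11869 hr


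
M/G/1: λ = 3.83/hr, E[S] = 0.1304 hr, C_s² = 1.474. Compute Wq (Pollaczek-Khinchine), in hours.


ρ = λ·E[S] = 3.83·0.1304 = 0.4994
E[S²] = E[S]²(1+C_s²) = 0.1304²·(1+1.474) = 0.042068
Wq = λ·E[S²]/(2(1−ρ)) = 3.83·0.042068/(2·0.5006) = 0.16094 hr

Final: 0.16094 hr


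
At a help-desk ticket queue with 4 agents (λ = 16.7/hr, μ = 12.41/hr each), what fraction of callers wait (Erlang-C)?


a = λ/μ = 1.3457; ρ = a/4 = 0.3364
P₀ = 0.258854 (from M/M/c formula)
C(c,a) = [a^c/(c!(1−ρ))]·P₀ = [3.27928/(24·0.6636)]·0.258854
= 0.20591·0.258854 = 0.053300

Final: 0.053300


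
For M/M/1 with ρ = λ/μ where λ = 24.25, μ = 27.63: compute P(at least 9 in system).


ρ = 24.25/27.63 = 0.8777
P(N ≥ n) = ρ^n = 0.8777^9 = 0.309014

Final: 0.309014


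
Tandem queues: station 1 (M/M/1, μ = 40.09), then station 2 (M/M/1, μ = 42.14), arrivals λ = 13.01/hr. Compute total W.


Each node sees arrival rate λ = 13.01/hr (tandem ⇒ throughput preserved).
W₁ = 1/(μ₁−λ) = 1/(40.09−13.01) = 0.03693 hr
W₂ = 1/(μ₂−λ) = 1/(42.14−13.01) = 0.03433 hr
W_total = W₁ + W₂ = 0.03693 + 0.03433 = 0.07126 hr

Final: 0.07126 hr


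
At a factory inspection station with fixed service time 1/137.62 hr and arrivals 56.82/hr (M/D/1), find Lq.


ρ = 56.82/137.62 = 0.4129
M/D/1: Lq = ρ²/(2(1−ρ)) = 0.1705/(2·0.5871) = 0.14517

Final: 0.14517


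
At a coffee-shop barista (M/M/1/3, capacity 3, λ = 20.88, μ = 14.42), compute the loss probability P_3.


ρ = λ/μ = 20.88/14.42 = 1.4480
P_K = (1−ρ)ρ^K/(1−ρ^(K+1)) = (-0.4480·3.035958)/(1 − 4.396033)
= -1.360075/-3.396033 = 0.400489

Final: 0.400489


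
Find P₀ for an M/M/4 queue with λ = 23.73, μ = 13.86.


a = λ/μ = 23.73/13.86 = 1.7121; ρ = a/c = 0.4280
Σ_{k=0}^{3} a^k/k! (terms k=0..3) = 1.00000 + 1.71212 + 1.46568 + 0.83647 = 5.01427
Tail: a^4/(4!(1−ρ)) = 8.59287/(24·0.5720) = 0.62597
P₀ = 1/(5.01427 + 0.62597) = 1/5.64024 = 0.177297

Final: 0.177297


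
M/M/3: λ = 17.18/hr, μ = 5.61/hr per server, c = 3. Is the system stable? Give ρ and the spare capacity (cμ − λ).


Total capacity cμ = 3·5.61 = 16.83/hr
ρ = λ/(cμ) = 17.18/16.83 = 1.0208
Stable ⇔ ρ < 1: NO
Spare capacity = cμ − λ = 16.83 − 17.18 = -0.35/hr

Final: ρ = 1.0208; unstable; margin = -0.35/hr


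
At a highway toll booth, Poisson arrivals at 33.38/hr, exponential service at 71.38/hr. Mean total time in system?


W = 1/(μ−λ) = 1/(71.38 − 33.38) = 1/38.00 = 0.02632 hr

Final: 0.02632 hr


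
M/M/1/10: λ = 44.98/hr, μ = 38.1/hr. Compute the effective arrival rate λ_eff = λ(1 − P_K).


ρ = 1.1806; P_K = (1−ρ)ρ^10/(1−ρ^11) = 0.182319
λ_eff = λ(1 − P_K) = 44.98·(1 − 0.182319) = 44.98·0.817681 = 36.7793 /hr

Final: 36.7793 /hr


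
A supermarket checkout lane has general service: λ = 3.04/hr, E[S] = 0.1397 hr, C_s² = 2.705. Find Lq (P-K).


ρ = λ·E[S] = 3.04·0.1397 = 0.4247
Lq = ρ²(1+C_s²)/(2(1−ρ)) = 0.1804·(1+2.705)/(2·0.5753)
= 0.1804·3.7050/1.1506 = 0.58076

Final: 0.58076


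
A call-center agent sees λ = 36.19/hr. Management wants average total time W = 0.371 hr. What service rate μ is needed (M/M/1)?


W = 1/(μ−λ) ⇒ μ − λ = 1/W = 1/0.371 = 2.6954
μ = λ + 1/W = 36.19 + 2.6954 = 38.8854 per hr

Final: 38.8854 /hr


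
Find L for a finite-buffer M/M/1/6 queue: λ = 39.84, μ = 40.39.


ρ = 39.84/40.39 = 0.9864
L = ρ[1 − (K+1)ρ^K + Kρ^(K+1)] / [(1−ρ)(1−ρ^(K+1))]
Numerator: 0.9864·(1 − 7·0.921028 + 6·0.908486) = 0.003670
Denominator: (0.01362)·(0.091514) = 0.001246
L = 0.003670/0.001246 = 2.9452

Final: 2.9452


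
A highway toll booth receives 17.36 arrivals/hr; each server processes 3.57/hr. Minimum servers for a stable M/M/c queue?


Stability requires cμ > λ ⇔ c > λ/μ.
λ/μ = 17.36/3.57 = 4.8627
Minimum integer c = ⌊4.8627⌋ + 1 = 5
Check: 5·3.57 = 17.85 > 17.36, while 4·3.57 = 14.28 ≤ 17.36

Final: 5 servers


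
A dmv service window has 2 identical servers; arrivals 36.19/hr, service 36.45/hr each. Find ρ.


ρ = λ/(cμ) = 36.19/(2·36.45) = 36.19/72.90 = 0.4964

Final: 0.4964


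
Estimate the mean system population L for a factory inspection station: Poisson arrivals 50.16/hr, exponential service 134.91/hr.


ρ = λ/μ = 50.16/134.91 = 0.3718
L = ρ/(1−ρ) = 0.3718/(1 − 0.3718) = 0.3718/0.6282 = 0.5919

Final: 0.5919


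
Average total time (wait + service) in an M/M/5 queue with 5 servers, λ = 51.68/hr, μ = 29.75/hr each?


a = 1.7371; ρ = 0.3474; P₀ = 0.175405
Lq = P₀·a^c·ρ/(c!(1−ρ)²) = 0.01886
Wq = Lq/λ = 0.01886/51.68 = 0.0003650 hr
W = Wq + 1/μ = 0.0003650 + 0.03361 = 0.03398 hr

Final: 0.03398 hr


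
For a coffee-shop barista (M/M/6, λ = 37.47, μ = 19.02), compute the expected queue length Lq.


a = λ/μ = 1.9700; ρ = a/6 = 0.3283
P₀ = 0.139264
Lq = P₀·a^c·ρ / (c!·(1−ρ)²) = 0.139264·58.45734·0.3283/(720·0.45113)
= 0.008229

Final: 0.008229


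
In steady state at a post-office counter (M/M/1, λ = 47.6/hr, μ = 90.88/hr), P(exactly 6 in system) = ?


ρ = 47.6/90.88 = 0.5238
P_n = (1−ρ)·ρ^n = (1 − 0.5238)·0.5238^6 = 0.4762·0.020646 = 0.009832

Final: 0.009832


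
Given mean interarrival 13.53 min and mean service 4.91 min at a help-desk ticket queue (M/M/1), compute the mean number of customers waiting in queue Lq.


λ = 60/13.53 = 4.4346 /hr
μ = 60/4.91 = 12.2200 /hr
ρ = λ/μ = 4.4346/12.2200 = 0.3629
Lq = ρ²/(1−ρ) = 0.1317/0.6371 = 0.2067

Final: 0.2067


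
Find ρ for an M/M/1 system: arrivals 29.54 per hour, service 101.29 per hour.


ρ = λ/μ = 29.54/101.29 = 0.2916

Final: 0.2916


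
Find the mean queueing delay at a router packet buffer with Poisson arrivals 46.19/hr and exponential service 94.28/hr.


ρ = 46.19/94.28 = 0.4899
Wq = ρ/(μ−λ) = 0.4899/(94.28 − 46.19) = 0.4899/48.09 = 0.01019 hr

Final: 0.01019 hr


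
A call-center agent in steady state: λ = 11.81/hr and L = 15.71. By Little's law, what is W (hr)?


W = L/λ = 15.71/11.81 = 1.3302 hr

Final: 1.3302 hr


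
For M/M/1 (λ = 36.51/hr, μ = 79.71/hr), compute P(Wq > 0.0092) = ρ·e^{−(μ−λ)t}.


ρ = 36.51/79.71 = 0.4580
P(Wq > t) = ρ·e^{−(μ−λ)t} = 0.4580·e^{−0.3974}
= 0.4580·0.672038 = 0.307817

Final: 0.307817


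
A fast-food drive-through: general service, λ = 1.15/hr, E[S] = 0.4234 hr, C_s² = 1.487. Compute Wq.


ρ = λ·E[S] = 1.15·0.4234 = 0.4869
E[S²] = E[S]²(1+C_s²) = 0.4234²·(1+1.487) = 0.445838
Wq = λ·E[S²]/(2(1−ρ)) = 1.15·0.445838/(2·0.5131) = 0.49963 hr

Final: 0.49963 hr


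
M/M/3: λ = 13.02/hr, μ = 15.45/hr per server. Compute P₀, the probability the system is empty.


a = λ/μ = 13.02/15.45 = 0.8427; ρ = a/c = 0.2809
Σ_{k=0}^{2} a^k/k! (terms k=0..2) = 1.00000 + 0.84272 + 0.35509 = 2.19781
Tail: a^3/(3!(1−ρ)) = 0.59848/(6·0.7191) = 0.13871
P₀ = 1/(2.19781 + 0.13871) = 1/2.33652 = 0.427988

Final: 0.427988


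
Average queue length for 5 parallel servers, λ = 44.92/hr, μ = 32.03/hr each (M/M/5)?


a = λ/μ = 1.4024; ρ = a/5 = 0.2805
P₀ = 0.245725
Lq = P₀·a^c·ρ / (c!·(1−ρ)²) = 0.245725·5.42518·0.2805/(120·0.51770)
= 0.006019

Final: 0.006019


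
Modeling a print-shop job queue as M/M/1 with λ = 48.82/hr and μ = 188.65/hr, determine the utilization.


ρ = λ/μ = 48.82/188.65 = 0.2588

Final: 0.2588


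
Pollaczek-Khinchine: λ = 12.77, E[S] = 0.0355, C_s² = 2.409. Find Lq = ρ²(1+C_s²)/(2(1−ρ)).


ρ = λ·E[S] = 12.77·0.0355 = 0.4533
Lq = ρ²(1+C_s²)/(2(1−ρ)) = 0.2055·(1+2.409)/(2·0.5467)
= 0.2055·3.4090/1.0933 = 0.64079

Final: 0.64079


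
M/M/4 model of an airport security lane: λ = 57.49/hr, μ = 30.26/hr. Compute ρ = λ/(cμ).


ρ = λ/(cμ) = 57.49/(4·30.26) = 57.49/121.04 = 0.4750

Final: 0.4750


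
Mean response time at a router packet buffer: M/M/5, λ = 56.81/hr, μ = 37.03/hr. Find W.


a = 1.5342; ρ = 0.3068; P₀ = 0.215248
Lq = P₀·a^c·ρ/(c!(1−ρ)²) = 0.009735
Wq = Lq/λ = 0.009735/56.81 = 0.0001714 hr
W = Wq + 1/μ = 0.0001714 + 0.02701 = 0.02718 hr

Final: 0.02718 hr


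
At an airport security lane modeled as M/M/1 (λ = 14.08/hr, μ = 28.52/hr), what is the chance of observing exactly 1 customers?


ρ = 14.08/28.52 = 0.4937
P_n = (1−ρ)·ρ^n = (1 − 0.4937)·0.4937^1 = 0.5063·0.493689 = 0.249960

Final: 0.249960


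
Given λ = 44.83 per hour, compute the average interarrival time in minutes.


Mean interarrival time = 1/λ = 1/44.83 hour = 0.02231 hour
In minutes: 0.02231 × 60 = 1.3384 min

Final: 1.3384 min


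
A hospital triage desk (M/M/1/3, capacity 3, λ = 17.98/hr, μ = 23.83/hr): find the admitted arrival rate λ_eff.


ρ = 0.7545; P_K = (1−ρ)ρ^3/(1−ρ^4) = 0.156005
λ_eff = λ(1 − P_K) = 17.98·(1 − 0.156005) = 17.98·0.843995 = 15.1750 /hr

Final: 15.1750 /hr


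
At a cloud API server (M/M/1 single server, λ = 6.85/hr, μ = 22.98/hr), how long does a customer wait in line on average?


ρ = 6.85/22.98 = 0.2981
Wq = ρ/(μ−λ) = 0.2981/(22.98 − 6.85) = 0.2981/16.13 = 0.01848 hr

Final: 0.01848 hr


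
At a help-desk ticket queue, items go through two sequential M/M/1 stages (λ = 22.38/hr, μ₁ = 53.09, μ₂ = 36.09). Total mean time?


Each node sees arrival rate λ = 22.38/hr (tandem ⇒ throughput preserved).
W₁ = 1/(μ₁−λ) = 1/(53.09−22.38) = 0.03256 hr
W₂ = 1/(μ₂−λ) = 1/(36.09−22.38) = 0.07294 hr
W_total = W₁ + W₂ = 0.03256 + 0.07294 = 0.10550 hr

Final: 0.10550 hr


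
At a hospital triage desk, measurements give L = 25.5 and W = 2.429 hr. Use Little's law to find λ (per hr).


λ = L/W = 25.5/2.429 = 10.4981 /hr

Final: 10.4981 /hr


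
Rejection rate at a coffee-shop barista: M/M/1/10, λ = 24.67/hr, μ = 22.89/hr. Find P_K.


ρ = λ/μ = 24.67/22.89 = 1.0778
P_K = (1−ρ)ρ^K/(1−ρ^(K+1)) = (-0.07776·2.114626)/(1 − 2.279066)
= -0.164440/-1.279066 = 0.128563

Final: 0.128563


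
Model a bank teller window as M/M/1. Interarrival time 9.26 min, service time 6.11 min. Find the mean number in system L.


λ = 60/9.26 = 6.4795 /hr
μ = 60/6.11 = 9.8200 /hr
ρ = λ/μ = 6.4795/9.8200 = 0.6598
L = ρ/(1−ρ) = 0.6598/0.3402 = 1.9397

Final: 1.9397


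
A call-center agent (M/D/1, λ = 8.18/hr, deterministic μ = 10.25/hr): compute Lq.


ρ = 8.18/10.25 = 0.7980
M/D/1: Lq = ρ²/(2(1−ρ)) = 0.6369/(2·0.2020) = 1.57682

Final: 1.57682


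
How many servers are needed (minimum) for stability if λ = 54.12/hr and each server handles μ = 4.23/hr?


Stability requires cμ > λ ⇔ c > λ/μ.
λ/μ = 54.12/4.23 = 12.7943
Minimum integer c = ⌊12.7943⌋ + 1 = 13
Check: 13·4.23 = 54.99 > 54.12, while 12·4.23 = 50.76 ≤ 54.12

Final: 13 servers


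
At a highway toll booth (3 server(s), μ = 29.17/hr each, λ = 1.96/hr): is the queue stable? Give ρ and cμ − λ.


Total capacity cμ = 3·29.17 = 87.51/hr
ρ = λ/(cμ) = 1.96/87.51 = 0.02240
Stable ⇔ ρ < 1: YES
Spare capacity = cμ − λ = 87.51 − 1.96 = 85.55/hr

Final: ρ = 0.02240; stable; margin = 85.55/hr


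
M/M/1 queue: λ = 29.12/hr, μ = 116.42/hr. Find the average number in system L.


ρ = λ/μ = 29.12/116.42 = 0.2501
L = ρ/(1−ρ) = 0.2501/(1 − 0.2501) = 0.2501/0.7499 = 0.3336

Final: 0.3336


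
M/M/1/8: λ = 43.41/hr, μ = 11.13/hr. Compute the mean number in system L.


ρ = 43.41/11.13 = 3.9003
L = ρ[1 − (K+1)ρ^K + Kρ^(K+1)] / [(1−ρ)(1−ρ^(K+1))]
Numerator: 3.9003·(1 − 9·53549.691356 + 8·208858.230166) = 4637106.978107
Denominator: (-2.9003)·(-208857.230166) = 605742.263231
L = 4637106.978107/605742.263231 = 7.6552

Final: 7.6552


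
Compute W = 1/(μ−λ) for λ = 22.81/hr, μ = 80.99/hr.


W = 1/(μ−λ) = 1/(80.99 − 22.81) = 1/58.18 = 0.01719 hr

Final: 0.01719 hr


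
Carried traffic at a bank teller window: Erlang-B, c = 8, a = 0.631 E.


B(8,0.631) = 0.0000003316 (Erlang-B)
Carried load = a(1 − B) = 0.631·(1 − 0.0000003316) = 0.631·1.000000 = 0.6310 E

Final: 0.6310 Erlangs


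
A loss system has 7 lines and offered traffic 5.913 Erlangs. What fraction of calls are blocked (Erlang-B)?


B(c,a) = (a^c/c!) / Σ_{k=0}^{c} a^k/k!
a^7/7! = 50.144651
Σ terms (k=0..7): 1.00000 + 5.91300 + 17.48178 + 34.45660 + 50.93546 + 60.23628 + 59.36285 + 50.14465 = 279.530634
B = 50.144651/279.530634 = 0.179389

Final: 0.179389


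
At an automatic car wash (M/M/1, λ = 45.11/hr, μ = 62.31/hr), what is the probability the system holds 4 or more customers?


ρ = 45.11/62.31 = 0.7240
P(N ≥ n) = ρ^n = 0.7240^4 = 0.274701

Final: 0.274701


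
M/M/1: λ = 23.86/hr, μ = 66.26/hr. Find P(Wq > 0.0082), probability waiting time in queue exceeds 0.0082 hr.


ρ = 23.86/66.26 = 0.3601
P(Wq > t) = ρ·e^{−(μ−λ)t} = 0.3601·e^{−0.3477}
= 0.3601·0.706325 = 0.254345

Final: 0.254345


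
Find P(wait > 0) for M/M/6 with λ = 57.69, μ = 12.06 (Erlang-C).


a = λ/μ = 4.7836; ρ = a/6 = 0.7973
P₀ = 0.006241 (from M/M/c formula)
C(c,a) = [a^c/(c!(1−ρ))]·P₀ = [11981.72608/(720·0.2027)]·0.006241
= 82.08340·0.006241 = 0.512246

Final: 0.512246


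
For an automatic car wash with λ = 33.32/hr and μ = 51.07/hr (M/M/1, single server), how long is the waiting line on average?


ρ = 33.32/51.07 = 0.6524
Lq = ρ²/(1−ρ) = 0.4257/0.3476 = 1.2247

Final: 1.2247


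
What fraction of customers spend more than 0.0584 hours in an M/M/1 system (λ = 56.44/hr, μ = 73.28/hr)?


W ~ Exponential(μ−λ) for M/M/1.
μ − λ = 73.28 − 56.44 = 16.8400
P(W > t) = e^{−(μ−λ)t} = e^{−0.9835} = 0.374016

Final: 0.374016


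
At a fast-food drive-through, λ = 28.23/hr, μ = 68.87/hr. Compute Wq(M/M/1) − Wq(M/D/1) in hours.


ρ = 28.23/68.87 = 0.4099
Wq(M/M/1) = ρ/(μ−λ) = 0.4099/40.64 = 0.01009 hr
Wq(M/D/1) = ρ/(2(μ−λ)) = 0.005043 hr
Savings = 0.01009 − 0.005043 = 0.005043 hr

Final: 0.005043 hr


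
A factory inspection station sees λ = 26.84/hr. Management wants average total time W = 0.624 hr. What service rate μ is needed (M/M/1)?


W = 1/(μ−λ) ⇒ μ − λ = 1/W = 1/0.624 = 1.6026
μ = λ + 1/W = 26.84 + 1.6026 = 28.4426 per hr

Final: 28.4426 /hr
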